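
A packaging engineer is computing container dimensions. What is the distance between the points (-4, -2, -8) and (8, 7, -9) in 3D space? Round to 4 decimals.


3D distance between two points
P1 = (-4, -2, -8), P2 = (8, 7, -9)
Formula: d = sqrt((x2-x1)^2 + (y2-y1)^2 + (z2-z1)^2)
dx = 8 - -4 = 12
dy = 7 - -2 = 9
dz = -9 - -8 = -1
dx^2 + dy^2 + dz^2 = 144 + 81 + 1 = 226
d = sqrt(226)
d = 15.0333
15.0333 units


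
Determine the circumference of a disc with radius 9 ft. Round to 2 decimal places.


Shape: circle
Radius r = 9 ft
Formula: C = 2 * pi * r
C = 2 * pi * 9
C = 18 * pi
C = 56.55
56.55 ft


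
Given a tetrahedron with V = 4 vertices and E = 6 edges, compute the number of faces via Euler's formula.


Polyhedron: tetrahedron
Euler's formula for convex polyhedra: V - E + F = 2
Given: V = 4 vertices and E = 6 edges
Solve for F:
F = 2 + E - V = 2 + 6 - 4 = 4
4 faces


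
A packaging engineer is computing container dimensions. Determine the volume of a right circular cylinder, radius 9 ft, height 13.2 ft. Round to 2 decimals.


Shape: cylinder
Radius r = 9 ft, Height h = 13.2 ft
Formula: V = pi * r^2 * h
r^2 = 81
V = pi * 81 * 13.2
V = 1069.2 * pi
V = 3358.99
3358.99 ft^3


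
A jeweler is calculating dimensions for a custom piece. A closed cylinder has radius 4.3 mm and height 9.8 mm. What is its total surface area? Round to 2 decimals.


Shape: closed cylinder
Radius r = 4.3 mm, Height h = 9.8 mm
Formula: SA = 2*pi*r^2 + 2*pi*r*h = 2*pi*r*(r + h)
r + h = 14.1
2 * r * (r + h) = 2 * 4.3 * 14.1 = 121.26
SA = 121.26 * pi
SA = 380.95
380.95 mm^2


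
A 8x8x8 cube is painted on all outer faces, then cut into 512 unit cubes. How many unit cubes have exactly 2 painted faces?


Large cube: 8 x 8 x 8, cut into unit cubes.
n = 8, so n - 2 = 6
Cubes with 2 painted faces lie along the edges, excluding corners.
A cube has 12 edges; each contributes (n - 2) = 6 such cubes.
Count = 12 * 6 = 72
72 unit cubes


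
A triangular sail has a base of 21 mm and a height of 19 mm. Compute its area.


Shape: triangle
Base b = 21 mm, Height h = 19 mm
Formula: A = (1/2) * b * h
A = 0.5 * 21 * 19
A = 0.5 * 399
A = 199.5
199.5 mm^2


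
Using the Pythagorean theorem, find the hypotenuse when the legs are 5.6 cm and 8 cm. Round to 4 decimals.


Shape: right triangle
Legs a = 5.6 cm, b = 8 cm
Formula: c = sqrt(a^2 + b^2)
a^2 = 31.36, b^2 = 64
a^2 + b^2 = 95.36
c = sqrt(95.36)
c = 9.7652
9.7652 cm


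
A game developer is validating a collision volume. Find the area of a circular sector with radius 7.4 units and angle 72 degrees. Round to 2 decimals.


Shape: circular sector
Radius r = 7.4 units, Angle = 72 degrees
Formula: A = (angle/360) * pi * r^2
r^2 = 54.76
Fraction of circle = 72/360
A = (72/360) * pi * 54.76
A = 10.952 * pi
A = 34.41
34.41 units^2


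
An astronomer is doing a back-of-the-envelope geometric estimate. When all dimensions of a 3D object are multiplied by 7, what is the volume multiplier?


Linear scale factor k = 7
Rule: under a linear scaling by k, volumes scale by k^3.
k^3 = 7 * 7 * 7
k^3 = 49 * 7
k^3 = 343
Volume scales by a factor of 343.
343 (dimensionless)


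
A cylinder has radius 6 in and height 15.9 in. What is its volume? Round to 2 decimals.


Shape: cylinder
Radius r = 6 in, Height h = 15.9 in
Formula: V = pi * r^2 * h
r^2 = 36
V = pi * 36 * 15.9
V = 572.4 * pi
V = 1798.25
1798.25 in^3


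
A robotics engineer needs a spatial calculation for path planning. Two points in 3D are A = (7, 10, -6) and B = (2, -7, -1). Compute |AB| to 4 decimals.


3D distance between two points
P1 = (7, 10, -6), P2 = (2, -7, -1)
Formula: d = sqrt((x2-x1)^2 + (y2-y1)^2 + (z2-z1)^2)
dx = 2 - 7 = -5
dy = -7 - 10 = -17
dz = -1 - -6 = 5
dx^2 + dy^2 + dz^2 = 25 + 289 + 25 = 339
d = sqrt(339)
d = 18.412
18.412 units


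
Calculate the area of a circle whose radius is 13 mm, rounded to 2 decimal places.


Shape: circle
Radius r = 13 mm
Formula: A = pi * r^2
r^2 = 13^2 = 169
A = pi * 169
A = 530.93
530.93 mm^2


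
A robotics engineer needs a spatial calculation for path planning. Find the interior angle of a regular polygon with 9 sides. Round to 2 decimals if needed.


Shape: regular nonagon (9 sides)
Formula: interior angle = (n - 2) * 180 / n
(n - 2) = 7
(n - 2) * 180 = 1260
angle = 1260 / 9
angle = 140
140 degrees


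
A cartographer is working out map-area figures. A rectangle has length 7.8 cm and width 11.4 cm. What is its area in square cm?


Shape: rectangle
Length l = 7.8 cm, Width w = 11.4 cm
Formula: A = l * w
A = 7.8 * 11.4
A = 88.92
88.92 cm^2


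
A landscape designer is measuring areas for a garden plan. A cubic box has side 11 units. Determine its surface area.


Shape: cube
Side s = 11 units
A cube has 6 square faces.
Formula: SA = 6 * s^2
s^2 = 121
SA = 6 * 121
SA = 726
726 units^2


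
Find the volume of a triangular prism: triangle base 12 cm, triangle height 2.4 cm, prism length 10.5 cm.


Shape: triangular prism
Triangle base = 12 cm, triangle height = 2.4 cm, prism length L = 10.5 cm
Formula: V = (1/2 * b * h_tri) * L
Cross-section area = 0.5 * 12 * 2.4 = 14.4
V = 14.4 * 10.5
V = 151.2
151.2 cm^3


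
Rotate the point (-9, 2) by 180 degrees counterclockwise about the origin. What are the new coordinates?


Transformation: rotation about the origin
Original point: (-9, 2)
Rule for 180 deg: (x, y) -> (-x, -y)
Apply: (-9, 2) -> (9, -2)
(9, -2)


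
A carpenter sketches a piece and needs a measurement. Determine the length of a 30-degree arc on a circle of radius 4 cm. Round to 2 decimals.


Shape: circular arc
Radius r = 4 cm, Angle = 30 degrees
Formula: L = (angle/360) * 2 * pi * r
2 * pi * r = 8 * pi
L = (30/360) * 8 * pi
L = 0.666667 * pi
L = 2.09
2.09 cm


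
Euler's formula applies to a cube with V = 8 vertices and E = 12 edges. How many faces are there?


Polyhedron: cube
Euler's formula for convex polyhedra: V - E + F = 2
Given: V = 8 vertices and E = 12 edges
Solve for F:
F = 2 + E - V = 2 + 12 - 8 = 6
6 faces


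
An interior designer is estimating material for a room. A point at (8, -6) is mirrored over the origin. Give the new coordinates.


Transformation: reflection
Original point: (8, -6)
Rule for reflection through the origin: (x, y) -> (-x, -y)
Apply: (8, -6) -> (-8, 6)
(-8, 6)


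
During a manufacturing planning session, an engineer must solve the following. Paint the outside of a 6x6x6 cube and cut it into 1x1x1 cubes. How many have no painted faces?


Large cube: 6 x 6 x 6, cut into unit cubes.
n = 6, so n - 2 = 4
Unpainted cubes form the interior (n - 2)^3 block.
(n - 2)^3 = 4^3 = 64
64 unit cubes


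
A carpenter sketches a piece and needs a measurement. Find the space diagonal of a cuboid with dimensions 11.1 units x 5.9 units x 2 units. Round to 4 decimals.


Shape: rectangular box (space diagonal)
l = 11.1 units, w = 5.9 units, h = 2 units
Visualize: the diagonal of the base, then a right triangle with that diagonal and the height.
Formula: d = sqrt(l^2 + w^2 + h^2)
l^2 + w^2 + h^2 = 123.21 + 34.81 + 4 = 162.02
d = sqrt(162.02)
d = 12.7287
12.7287 units


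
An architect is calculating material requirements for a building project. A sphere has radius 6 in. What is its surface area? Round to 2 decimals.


Shape: sphere
Radius r = 6 in
Formula: SA = 4 * pi * r^2
r^2 = 36
SA = 4 * pi * 36
SA = 144 * pi
SA = 452.39
452.39 in^2


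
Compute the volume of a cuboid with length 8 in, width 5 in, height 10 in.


Shape: rectangular prism
l = 8 in, w = 5 in, h = 10 in
Formula: V = l * w * h
V = 8 * 5 * 10
V = 40 * 10
V = 400
400 in^3


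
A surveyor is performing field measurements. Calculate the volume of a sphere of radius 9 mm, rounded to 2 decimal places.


Shape: sphere
Radius r = 9 mm
Formula: V = (4/3) * pi * r^3
r^3 = 729
(4/3) * 729 = 972
V = 972 * pi
V = 3053.63
3053.63 mm^3


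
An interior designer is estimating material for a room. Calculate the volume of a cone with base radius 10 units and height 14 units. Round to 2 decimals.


Shape: cone
Radius r = 10 units, Height h = 14 units
Formula: V = (1/3) * pi * r^2 * h
r^2 = 100
pi * r^2 * h = pi * 100 * 14 = 1400 * pi
V = 1400 * pi / 3
V = 1466.08
1466.08 units^3


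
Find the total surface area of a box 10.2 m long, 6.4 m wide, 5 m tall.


Shape: rectangular prism
l = 10.2 m, w = 6.4 m, h = 5 m
Formula: SA = 2(lw + lh + wh)
lw = 65.28, lh = 51, wh = 32
lw + lh + wh = 148.28
SA = 2 * 148.28
SA = 296.56
296.56 m^2


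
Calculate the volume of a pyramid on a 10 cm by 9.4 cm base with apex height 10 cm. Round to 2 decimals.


Shape: rectangular pyramid
Base: 10 cm x 9.4 cm, Height h = 10 cm
Formula: V = (1/3) * base_area * h
base_area = 10 * 9.4 = 94
base_area * h = 94 * 10 = 940
V = 940 / 3
V = 313.33
313.33 cm^3


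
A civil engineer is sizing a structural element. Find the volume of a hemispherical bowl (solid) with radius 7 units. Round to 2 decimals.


Shape: hemisphere (half of a sphere)
Radius r = 7 units
Formula: V = (1/2) * (4/3) * pi * r^3 = (2/3) * pi * r^3
r^3 = 343
(2/3) * 343 = 228.666667
V = 228.666667 * pi
V = 718.38
718.38 units^3


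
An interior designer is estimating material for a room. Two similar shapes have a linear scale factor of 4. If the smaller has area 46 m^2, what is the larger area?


Linear scale factor k = 4
Original area = 46 m^2
Rule: under a linear scaling by k, areas scale by k^2.
k^2 = 4^2 = 16
New area = 46 * 16
New area = 736
736 m^2


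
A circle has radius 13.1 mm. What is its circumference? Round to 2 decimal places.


Shape: circle
Radius r = 13.1 mm
Formula: C = 2 * pi * r
C = 2 * pi * 13.1
C = 26.2 * pi
C = 82.31
82.31 mm


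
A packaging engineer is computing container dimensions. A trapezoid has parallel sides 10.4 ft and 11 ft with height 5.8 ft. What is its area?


Shape: trapezoid
Parallel sides a = 10.4 ft, b = 11 ft; Height h = 5.8 ft
Formula: A = (a + b) * h / 2
a + b = 10.4 + 11 = 21.4
A = 21.4 * 5.8 / 2
A = 124.12 / 2
A = 62.06
62.06 ft^2


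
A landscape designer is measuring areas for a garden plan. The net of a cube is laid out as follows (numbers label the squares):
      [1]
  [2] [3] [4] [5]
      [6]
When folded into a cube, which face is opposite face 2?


Net: cross layout. Take square 3 as the base (bottom).
Fold the four squares in the horizontal row up around 3: 2 -> left, 4 -> right, 5 wraps to the top.
Fold 1 and 6 up from 3: 1 -> back, 6 -> front.
Opposite pairs are therefore: (1, 6), (2, 4), (3, 5).
Face 2 is opposite face 4.
face 4


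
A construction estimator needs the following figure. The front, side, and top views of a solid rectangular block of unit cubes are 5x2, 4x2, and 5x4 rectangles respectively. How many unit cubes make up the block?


Orthographic views of a solid rectangular block:
Front view 5 x 2 -> length = 5, height = 2
Side view 4 x 2 -> width = 4, height = 2 (consistent)
Top view 5 x 4 -> confirms length = 5, width = 4
The block is 5 x 4 x 2.
Total unit cubes = 5 * 4 * 2 = 40
40 unit cubes


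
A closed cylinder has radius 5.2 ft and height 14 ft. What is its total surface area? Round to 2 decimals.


Shape: closed cylinder
Radius r = 5.2 ft, Height h = 14 ft
Formula: SA = 2*pi*r^2 + 2*pi*r*h = 2*pi*r*(r + h)
r + h = 19.2
2 * r * (r + h) = 2 * 5.2 * 19.2 = 199.68
SA = 199.68 * pi
SA = 627.31
627.31 ft^2


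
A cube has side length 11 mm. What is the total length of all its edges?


Shape: cube
Side s = 11 mm
A cube has 12 edges, all equal.
Formula: total edge length = 12 * s
Total = 12 * 11
Total = 132
132 mm


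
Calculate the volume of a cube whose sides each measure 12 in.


Shape: cube
Side s = 12 in
Formula: V = s^3
V = 12 * 12 * 12
V = 144 * 12
V = 1728
1728 in^3


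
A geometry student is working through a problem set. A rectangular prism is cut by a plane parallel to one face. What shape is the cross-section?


Solid: rectangular prism
Cutting plane: parallel to one face
Visualize the intersection of the plane with the solid's surface.
The boundary of the cut region is a rectangle.
rectangle


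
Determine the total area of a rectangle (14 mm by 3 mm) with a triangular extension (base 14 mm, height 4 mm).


Composite shape: rectangle + triangle
Rectangle area = 14 * 3 = 42
Triangle area = 0.5 * 14 * 4 = 28
Total = 42 + 28
Total = 70
70 mm^2


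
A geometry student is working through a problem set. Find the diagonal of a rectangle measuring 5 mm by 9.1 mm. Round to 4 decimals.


Shape: rectangle (diagonal via Pythagoras)
Sides: 5 mm and 9.1 mm
Formula: d = sqrt(l^2 + w^2)
l^2 = 25, w^2 = 82.81
l^2 + w^2 = 107.81
d = sqrt(107.81)
d = 10.3832
10.3832 mm


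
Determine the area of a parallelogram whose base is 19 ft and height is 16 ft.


Shape: parallelogram
Base b = 19 ft, Height h = 16 ft
Formula: A = b * h
A = 19 * 16
A = 304
304 ft^2


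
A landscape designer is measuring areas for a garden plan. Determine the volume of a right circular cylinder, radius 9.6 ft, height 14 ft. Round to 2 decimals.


Shape: cylinder
Radius r = 9.6 ft, Height h = 14 ft
Formula: V = pi * r^2 * h
r^2 = 92.16
V = pi * 92.16 * 14
V = 1290.24 * pi
V = 4053.41
4053.41 ft^3


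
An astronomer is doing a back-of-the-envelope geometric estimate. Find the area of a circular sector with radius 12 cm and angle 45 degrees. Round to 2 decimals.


Shape: circular sector
Radius r = 12 cm, Angle = 45 degrees
Formula: A = (angle/360) * pi * r^2
r^2 = 144
Fraction of circle = 45/360
A = (45/360) * pi * 144
A = 18 * pi
A = 56.55
56.55 cm^2


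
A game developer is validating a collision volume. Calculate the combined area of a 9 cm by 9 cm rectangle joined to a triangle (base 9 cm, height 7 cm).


Composite shape: rectangle + triangle
Rectangle area = 9 * 9 = 81
Triangle area = 0.5 * 9 * 7 = 31.5
Total = 81 + 31.5
Total = 112.5
112.5 cm^2


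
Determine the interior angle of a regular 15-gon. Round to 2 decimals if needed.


Shape: regular pentadecagon (15 sides)
Formula: interior angle = (n - 2) * 180 / n
(n - 2) = 13
(n - 2) * 180 = 2340
angle = 2340 / 15
angle = 156
156 degrees


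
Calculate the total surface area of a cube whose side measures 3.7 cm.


Shape: cube
Side s = 3.7 cm
A cube has 6 square faces.
Formula: SA = 6 * s^2
s^2 = 13.69
SA = 6 * 13.69
SA = 82.14
82.14 cm^2


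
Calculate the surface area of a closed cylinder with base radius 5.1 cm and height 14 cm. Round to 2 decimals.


Shape: closed cylinder
Radius r = 5.1 cm, Height h = 14 cm
Formula: SA = 2*pi*r^2 + 2*pi*r*h = 2*pi*r*(r + h)
r + h = 19.1
2 * r * (r + h) = 2 * 5.1 * 19.1 = 194.82
SA = 194.82 * pi
SA = 612.05
612.05 cm^2


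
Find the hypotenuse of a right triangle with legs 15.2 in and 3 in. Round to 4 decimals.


Shape: right triangle
Legs a = 15.2 in, b = 3 in
Formula: c = sqrt(a^2 + b^2)
a^2 = 231.04, b^2 = 9
a^2 + b^2 = 240.04
c = sqrt(240.04)
c = 15.4932
15.4932 in


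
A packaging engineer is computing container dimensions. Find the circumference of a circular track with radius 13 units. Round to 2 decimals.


Shape: circle
Radius r = 13 units
Formula: C = 2 * pi * r
C = 2 * pi * 13
C = 26 * pi
C = 81.68
81.68 units


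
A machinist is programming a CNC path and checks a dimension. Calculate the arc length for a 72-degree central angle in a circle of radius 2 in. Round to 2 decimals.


Shape: circular arc
Radius r = 2 in, Angle = 72 degrees
Formula: L = (angle/360) * 2 * pi * r
2 * pi * r = 4 * pi
L = (72/360) * 4 * pi
L = 0.8 * pi
L = 2.51
2.51 in


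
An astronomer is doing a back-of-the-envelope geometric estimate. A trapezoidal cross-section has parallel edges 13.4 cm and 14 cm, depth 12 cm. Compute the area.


Shape: trapezoid
Parallel sides a = 13.4 cm, b = 14 cm; Height h = 12 cm
Formula: A = (a + b) * h / 2
a + b = 13.4 + 14 = 27.4
A = 27.4 * 12 / 2
A = 328.8 / 2
A = 164.4
164.4 cm^2


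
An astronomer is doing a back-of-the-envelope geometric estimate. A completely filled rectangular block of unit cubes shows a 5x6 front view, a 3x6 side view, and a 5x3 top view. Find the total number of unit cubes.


Orthographic views of a solid rectangular block:
Front view 5 x 6 -> length = 5, height = 6
Side view 3 x 6 -> width = 3, height = 6 (consistent)
Top view 5 x 3 -> confirms length = 5, width = 3
The block is 5 x 3 x 6.
Total unit cubes = 5 * 3 * 6 = 90
90 unit cubes


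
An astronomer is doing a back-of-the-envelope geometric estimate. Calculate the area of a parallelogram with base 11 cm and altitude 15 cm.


Shape: parallelogram
Base b = 11 cm, Height h = 15 cm
Formula: A = b * h
A = 11 * 15
A = 165
165 cm^2


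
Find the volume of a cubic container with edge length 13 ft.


Shape: cube
Side s = 13 ft
Formula: V = s^3
V = 13 * 13 * 13
V = 169 * 13
V = 2197
2197 ft^3


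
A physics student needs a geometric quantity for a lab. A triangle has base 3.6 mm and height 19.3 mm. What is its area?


Shape: triangle
Base b = 3.6 mm, Height h = 19.3 mm
Formula: A = (1/2) * b * h
A = 0.5 * 3.6 * 19.3
A = 0.5 * 69.48
A = 34.74
34.74 mm^2


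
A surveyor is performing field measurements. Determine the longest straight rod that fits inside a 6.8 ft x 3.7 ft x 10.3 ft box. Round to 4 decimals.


Shape: rectangular box (space diagonal)
l = 6.8 ft, w = 3.7 ft, h = 10.3 ft
Visualize: the diagonal of the base, then a right triangle with that diagonal and the height.
Formula: d = sqrt(l^2 + w^2 + h^2)
l^2 + w^2 + h^2 = 46.24 + 13.69 + 106.09 = 166.02
d = sqrt(166.02)
d = 12.8849
12.8849 ft


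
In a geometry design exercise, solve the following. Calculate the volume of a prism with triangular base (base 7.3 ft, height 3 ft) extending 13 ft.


Shape: triangular prism
Triangle base = 7.3 ft, triangle height = 3 ft, prism length L = 13 ft
Formula: V = (1/2 * b * h_tri) * L
Cross-section area = 0.5 * 7.3 * 3 = 10.95
V = 10.95 * 13
V = 142.35
142.35 ft^3


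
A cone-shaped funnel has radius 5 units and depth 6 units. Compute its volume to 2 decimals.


Shape: cone
Radius r = 5 units, Height h = 6 units
Formula: V = (1/3) * pi * r^2 * h
r^2 = 25
pi * r^2 * h = pi * 25 * 6 = 150 * pi
V = 150 * pi / 3
V = 157.08
157.08 units^3


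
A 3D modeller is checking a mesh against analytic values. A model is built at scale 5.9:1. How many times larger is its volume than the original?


Linear scale factor k = 5.9
Rule: under a linear scaling by k, volumes scale by k^3.
k^3 = 5.9 * 5.9 * 5.9
k^3 = 34.81 * 5.9
k^3 = 205.379
Volume scales by a factor of 205.379.
205.379 (dimensionless)


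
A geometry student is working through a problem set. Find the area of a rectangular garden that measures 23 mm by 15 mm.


Shape: rectangle
Length l = 23 mm, Width w = 15 mm
Formula: A = l * w
A = 23 * 15
A = 345
345 mm^2


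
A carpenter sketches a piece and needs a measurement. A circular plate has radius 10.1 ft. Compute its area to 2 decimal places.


Shape: circle
Radius r = 10.1 ft
Formula: A = pi * r^2
r^2 = 10.1^2 = 102.01
A = pi * 102.01
A = 320.47
320.47 ft^2


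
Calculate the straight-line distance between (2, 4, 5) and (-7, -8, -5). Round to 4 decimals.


3D distance between two points
P1 = (2, 4, 5), P2 = (-7, -8, -5)
Formula: d = sqrt((x2-x1)^2 + (y2-y1)^2 + (z2-z1)^2)
dx = -7 - 2 = -9
dy = -8 - 4 = -12
dz = -5 - 5 = -10
dx^2 + dy^2 + dz^2 = 81 + 144 + 100 = 325
d = sqrt(325)
d = 18.0278
18.0278 units


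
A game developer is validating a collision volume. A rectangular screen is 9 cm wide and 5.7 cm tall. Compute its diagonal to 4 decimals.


Shape: rectangle (diagonal via Pythagoras)
Sides: 9 cm and 5.7 cm
Formula: d = sqrt(l^2 + w^2)
l^2 = 81, w^2 = 32.49
l^2 + w^2 = 113.49
d = sqrt(113.49)
d = 10.6532
10.6532 cm


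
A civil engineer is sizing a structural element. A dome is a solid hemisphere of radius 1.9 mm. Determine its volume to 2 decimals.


Shape: hemisphere (half of a sphere)
Radius r = 1.9 mm
Formula: V = (1/2) * (4/3) * pi * r^3 = (2/3) * pi * r^3
r^3 = 6.859
(2/3) * 6.859 = 4.572667
V = 4.572667 * pi
V = 14.37
14.37 mm^3


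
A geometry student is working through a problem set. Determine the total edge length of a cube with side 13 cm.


Shape: cube
Side s = 13 cm
A cube has 12 edges, all equal.
Formula: total edge length = 12 * s
Total = 12 * 13
Total = 156
156 cm


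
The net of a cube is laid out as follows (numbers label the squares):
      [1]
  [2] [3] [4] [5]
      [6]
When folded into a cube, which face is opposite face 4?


Net: cross layout. Take square 3 as the base (bottom).
Fold the four squares in the horizontal row up around 3: 2 -> left, 4 -> right, 5 wraps to the top.
Fold 1 and 6 up from 3: 1 -> back, 6 -> front.
Opposite pairs are therefore: (1, 6), (2, 4), (3, 5).
Face 4 is opposite face 2.
face 2


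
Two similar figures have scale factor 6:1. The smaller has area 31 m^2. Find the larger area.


Linear scale factor k = 6
Original area = 31 m^2
Rule: under a linear scaling by k, areas scale by k^2.
k^2 = 6^2 = 36
New area = 31 * 36
New area = 1116
1116 m^2


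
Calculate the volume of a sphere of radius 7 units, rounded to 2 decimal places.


Shape: sphere
Radius r = 7 units
Formula: V = (4/3) * pi * r^3
r^3 = 343
(4/3) * 343 = 457.333333
V = 457.333333 * pi
V = 1436.76
1436.76 units^3


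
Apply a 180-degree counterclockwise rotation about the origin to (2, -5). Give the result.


Transformation: rotation about the origin
Original point: (2, -5)
Rule for 180 deg: (x, y) -> (-x, -y)
Apply: (2, -5) -> (-2, 5)
(-2, 5)


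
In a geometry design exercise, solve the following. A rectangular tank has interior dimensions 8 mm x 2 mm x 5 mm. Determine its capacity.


Shape: rectangular prism
l = 8 mm, w = 2 mm, h = 5 mm
Formula: V = l * w * h
V = 8 * 2 * 5
V = 16 * 5
V = 80
80 mm^3


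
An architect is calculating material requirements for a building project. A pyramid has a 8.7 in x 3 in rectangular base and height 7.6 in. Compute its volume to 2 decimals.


Shape: rectangular pyramid
Base: 8.7 in x 3 in, Height h = 7.6 in
Formula: V = (1/3) * base_area * h
base_area = 8.7 * 3 = 26.1
base_area * h = 26.1 * 7.6 = 198.36
V = 198.36 / 3
V = 66.12
66.12 in^3


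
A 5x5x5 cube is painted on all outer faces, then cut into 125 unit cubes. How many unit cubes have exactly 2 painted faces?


Large cube: 5 x 5 x 5, cut into unit cubes.
n = 5, so n - 2 = 3
Cubes with 2 painted faces lie along the edges, excluding corners.
A cube has 12 edges; each contributes (n - 2) = 3 such cubes.
Count = 12 * 3 = 36
36 unit cubes


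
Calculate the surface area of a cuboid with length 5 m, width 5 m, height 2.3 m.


Shape: rectangular prism
l = 5 m, w = 5 m, h = 2.3 m
Formula: SA = 2(lw + lh + wh)
lw = 25, lh = 11.5, wh = 11.5
lw + lh + wh = 48
SA = 2 * 48
SA = 96
96 m^2


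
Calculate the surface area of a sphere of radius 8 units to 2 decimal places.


Shape: sphere
Radius r = 8 units
Formula: SA = 4 * pi * r^2
r^2 = 64
SA = 4 * pi * 64
SA = 256 * pi
SA = 804.25
804.25 units^2


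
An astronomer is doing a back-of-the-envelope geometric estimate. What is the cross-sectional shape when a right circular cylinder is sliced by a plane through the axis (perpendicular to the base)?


Solid: right circular cylinder
Cutting plane: through the axis (perpendicular to the base)
Visualize the intersection of the plane with the solid's surface.
The boundary of the cut region is a rectangle.
rectangle


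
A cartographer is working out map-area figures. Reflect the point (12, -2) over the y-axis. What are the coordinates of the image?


Transformation: reflection
Original point: (12, -2)
Rule for reflection over the y-axis: (x, y) -> (-x, y)
Apply: (12, -2) -> (-12, -2)
(-12, -2)


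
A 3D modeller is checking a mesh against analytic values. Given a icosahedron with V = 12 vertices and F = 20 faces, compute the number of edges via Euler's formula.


Polyhedron: icosahedron
Euler's formula for convex polyhedra: V - E + F = 2
Given: V = 12 vertices and F = 20 faces
Solve for E:
E = V + F - 2 = 12 + 20 - 2 = 30
30 edges


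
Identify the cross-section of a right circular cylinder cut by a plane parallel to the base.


Solid: right circular cylinder
Cutting plane: parallel to the base
Visualize the intersection of the plane with the solid's surface.
The boundary of the cut region is a circle.
circle


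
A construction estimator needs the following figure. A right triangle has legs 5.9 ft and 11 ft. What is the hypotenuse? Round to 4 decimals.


Shape: right triangle
Legs a = 5.9 ft, b = 11 ft
Formula: c = sqrt(a^2 + b^2)
a^2 = 34.81, b^2 = 121
a^2 + b^2 = 155.81
c = sqrt(155.81)
c = 12.4824
12.4824 ft


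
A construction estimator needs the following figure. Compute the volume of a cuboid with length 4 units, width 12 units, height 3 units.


Shape: rectangular prism
l = 4 units, w = 12 units, h = 3 units
Formula: V = l * w * h
V = 4 * 12 * 3
V = 48 * 3
V = 144
144 units^3


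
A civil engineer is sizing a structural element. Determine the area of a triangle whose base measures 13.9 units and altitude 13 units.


Shape: triangle
Base b = 13.9 units, Height h = 13 units
Formula: A = (1/2) * b * h
A = 0.5 * 13.9 * 13
A = 0.5 * 180.7
A = 90.35
90.35 units^2


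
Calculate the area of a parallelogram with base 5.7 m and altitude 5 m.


Shape: parallelogram
Base b = 5.7 m, Height h = 5 m
Formula: A = b * h
A = 5.7 * 5
A = 28.5
28.5 m^2


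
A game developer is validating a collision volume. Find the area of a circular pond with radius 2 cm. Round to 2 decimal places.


Shape: circle
Radius r = 2 cm
Formula: A = pi * r^2
r^2 = 2^2 = 4
A = pi * 4
A = 12.57
12.57 cm^2


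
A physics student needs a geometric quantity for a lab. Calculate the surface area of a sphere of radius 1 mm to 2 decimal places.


Shape: sphere
Radius r = 1 mm
Formula: SA = 4 * pi * r^2
r^2 = 1
SA = 4 * pi * 1
SA = 4 * pi
SA = 12.57
12.57 mm^2


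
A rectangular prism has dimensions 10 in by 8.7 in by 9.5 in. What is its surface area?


Shape: rectangular prism
l = 10 in, w = 8.7 in, h = 9.5 in
Formula: SA = 2(lw + lh + wh)
lw = 87, lh = 95, wh = 82.65
lw + lh + wh = 264.65
SA = 2 * 264.65
SA = 529.3
529.3 in^2


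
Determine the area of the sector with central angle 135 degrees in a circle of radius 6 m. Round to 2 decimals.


Shape: circular sector
Radius r = 6 m, Angle = 135 degrees
Formula: A = (angle/360) * pi * r^2
r^2 = 36
Fraction of circle = 135/360
A = (135/360) * pi * 36
A = 13.5 * pi
A = 42.41
42.41 m^2


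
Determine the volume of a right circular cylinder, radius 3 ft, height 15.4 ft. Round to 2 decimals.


Shape: cylinder
Radius r = 3 ft, Height h = 15.4 ft
Formula: V = pi * r^2 * h
r^2 = 9
V = pi * 9 * 15.4
V = 138.6 * pi
V = 435.42
435.42 ft^3


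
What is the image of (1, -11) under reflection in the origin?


Transformation: reflection
Original point: (1, -11)
Rule for reflection through the origin: (x, y) -> (-x, -y)
Apply: (1, -11) -> (-1, 11)
(-1, 11)


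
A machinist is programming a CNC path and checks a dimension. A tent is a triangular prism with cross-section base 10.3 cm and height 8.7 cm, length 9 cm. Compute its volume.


Shape: triangular prism
Triangle base = 10.3 cm, triangle height = 8.7 cm, prism length L = 9 cm
Formula: V = (1/2 * b * h_tri) * L
Cross-section area = 0.5 * 10.3 * 8.7 = 44.805
V = 44.805 * 9
V = 403.245
403.245 cm^3


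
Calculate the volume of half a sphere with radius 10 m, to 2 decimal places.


Shape: hemisphere (half of a sphere)
Radius r = 10 m
Formula: V = (1/2) * (4/3) * pi * r^3 = (2/3) * pi * r^3
r^3 = 1000
(2/3) * 1000 = 666.666667
V = 666.666667 * pi
V = 2094.4
2094.4 m^3


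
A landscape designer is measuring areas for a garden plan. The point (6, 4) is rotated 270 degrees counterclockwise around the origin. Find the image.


Transformation: rotation about the origin
Original point: (6, 4)
Rule for 270 deg counterclockwise: (x, y) -> (y, -x)
Apply: (6, 4) -> (4, -6)
(4, -6)


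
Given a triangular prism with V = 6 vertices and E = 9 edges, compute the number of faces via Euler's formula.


Polyhedron: triangular prism
Euler's formula for convex polyhedra: V - E + F = 2
Given: V = 6 vertices and E = 9 edges
Solve for F:
F = 2 + E - V = 2 + 9 - 6 = 5
5 faces


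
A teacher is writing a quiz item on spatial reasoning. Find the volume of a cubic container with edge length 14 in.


Shape: cube
Side s = 14 in
Formula: V = s^3
V = 14 * 14 * 14
V = 196 * 14
V = 2744
2744 in^3


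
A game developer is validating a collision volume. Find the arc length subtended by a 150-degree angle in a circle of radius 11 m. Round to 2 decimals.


Shape: circular arc
Radius r = 11 m, Angle = 150 degrees
Formula: L = (angle/360) * 2 * pi * r
2 * pi * r = 22 * pi
L = (150/360) * 22 * pi
L = 9.166667 * pi
L = 28.8
28.8 m


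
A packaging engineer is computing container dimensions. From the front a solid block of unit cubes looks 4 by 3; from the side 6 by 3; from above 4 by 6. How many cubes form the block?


Orthographic views of a solid rectangular block:
Front view 4 x 3 -> length = 4, height = 3
Side view 6 x 3 -> width = 6, height = 3 (consistent)
Top view 4 x 6 -> confirms length = 4, width = 6
The block is 4 x 6 x 3.
Total unit cubes = 4 * 6 * 3 = 72
72 unit cubes


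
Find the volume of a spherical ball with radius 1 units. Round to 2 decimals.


Shape: sphere
Radius r = 1 units
Formula: V = (4/3) * pi * r^3
r^3 = 1
(4/3) * 1 = 1.333333
V = 1.333333 * pi
V = 4.19
4.19 units^3


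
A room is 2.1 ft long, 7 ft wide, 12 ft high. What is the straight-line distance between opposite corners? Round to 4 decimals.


Shape: rectangular box (space diagonal)
l = 2.1 ft, w = 7 ft, h = 12 ft
Visualize: the diagonal of the base, then a right triangle with that diagonal and the height.
Formula: d = sqrt(l^2 + w^2 + h^2)
l^2 + w^2 + h^2 = 4.41 + 49 + 144 = 197.41
d = sqrt(197.41)
d = 14.0503
14.0503 ft


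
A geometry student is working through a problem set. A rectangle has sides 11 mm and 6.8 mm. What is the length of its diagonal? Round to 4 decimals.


Shape: rectangle (diagonal via Pythagoras)
Sides: 11 mm and 6.8 mm
Formula: d = sqrt(l^2 + w^2)
l^2 = 121, w^2 = 46.24
l^2 + w^2 = 167.24
d = sqrt(167.24)
d = 12.9321
12.9321 mm


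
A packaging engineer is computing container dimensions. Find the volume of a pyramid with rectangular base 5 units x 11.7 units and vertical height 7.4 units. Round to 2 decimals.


Shape: rectangular pyramid
Base: 5 units x 11.7 units, Height h = 7.4 units
Formula: V = (1/3) * base_area * h
base_area = 5 * 11.7 = 58.5
base_area * h = 58.5 * 7.4 = 432.9
V = 432.9 / 3
V = 144.3
144.3 units^3


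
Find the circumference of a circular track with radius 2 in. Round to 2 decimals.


Shape: circle
Radius r = 2 in
Formula: C = 2 * pi * r
C = 2 * pi * 2
C = 4 * pi
C = 12.57
12.57 in


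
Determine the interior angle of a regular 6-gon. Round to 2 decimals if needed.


Shape: regular hexagon (6 sides)
Formula: interior angle = (n - 2) * 180 / n
(n - 2) = 4
(n - 2) * 180 = 720
angle = 720 / 6
angle = 120
120 degrees


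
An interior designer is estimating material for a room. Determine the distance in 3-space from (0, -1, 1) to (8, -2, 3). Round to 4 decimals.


3D distance between two points
P1 = (0, -1, 1), P2 = (8, -2, 3)
Formula: d = sqrt((x2-x1)^2 + (y2-y1)^2 + (z2-z1)^2)
dx = 8 - 0 = 8
dy = -2 - -1 = -1
dz = 3 - 1 = 2
dx^2 + dy^2 + dz^2 = 64 + 1 + 4 = 69
d = sqrt(69)
d = 8.3066
8.3066 units


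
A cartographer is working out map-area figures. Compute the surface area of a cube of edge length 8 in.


Shape: cube
Side s = 8 in
A cube has 6 square faces.
Formula: SA = 6 * s^2
s^2 = 64
SA = 6 * 64
SA = 384
384 in^2


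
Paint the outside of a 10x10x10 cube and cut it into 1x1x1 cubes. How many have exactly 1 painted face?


Large cube: 10 x 10 x 10, cut into unit cubes.
n = 10, so n - 2 = 8
Cubes with 1 painted face lie in the interior of each face.
A cube has 6 faces; each contributes (n - 2)^2 = 64 such cubes.
Count = 6 * 64 = 384
384 unit cubes


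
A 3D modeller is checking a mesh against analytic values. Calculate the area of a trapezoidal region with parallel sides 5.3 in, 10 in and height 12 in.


Shape: trapezoid
Parallel sides a = 5.3 in, b = 10 in; Height h = 12 in
Formula: A = (a + b) * h / 2
a + b = 5.3 + 10 = 15.3
A = 15.3 * 12 / 2
A = 183.6 / 2
A = 91.8
91.8 in^2


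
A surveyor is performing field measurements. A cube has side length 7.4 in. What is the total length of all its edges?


Shape: cube
Side s = 7.4 in
A cube has 12 edges, all equal.
Formula: total edge length = 12 * s
Total = 12 * 7.4
Total = 88.8
88.8 in


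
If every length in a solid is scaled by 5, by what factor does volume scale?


Linear scale factor k = 5
Rule: under a linear scaling by k, volumes scale by k^3.
k^3 = 5 * 5 * 5
k^3 = 25 * 5
k^3 = 125
Volume scales by a factor of 125.
125 (dimensionless)


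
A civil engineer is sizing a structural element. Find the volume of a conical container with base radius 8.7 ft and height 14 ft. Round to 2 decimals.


Shape: cone
Radius r = 8.7 ft, Height h = 14 ft
Formula: V = (1/3) * pi * r^2 * h
r^2 = 75.69
pi * r^2 * h = pi * 75.69 * 14 = 1059.66 * pi
V = 1059.66 * pi / 3
V = 1109.67
1109.67 ft^3


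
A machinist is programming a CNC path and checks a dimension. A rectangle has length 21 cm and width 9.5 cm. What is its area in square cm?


Shape: rectangle
Length l = 21 cm, Width w = 9.5 cm
Formula: A = l * w
A = 21 * 9.5
A = 199.5
199.5 cm^2


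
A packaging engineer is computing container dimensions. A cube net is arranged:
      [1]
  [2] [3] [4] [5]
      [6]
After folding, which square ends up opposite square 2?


Net: cross layout. Take square 3 as the base (bottom).
Fold the four squares in the horizontal row up around 3: 2 -> left, 4 -> right, 5 wraps to the top.
Fold 1 and 6 up from 3: 1 -> back, 6 -> front.
Opposite pairs are therefore: (1, 6), (2, 4), (3, 5).
Face 2 is opposite face 4.
face 4


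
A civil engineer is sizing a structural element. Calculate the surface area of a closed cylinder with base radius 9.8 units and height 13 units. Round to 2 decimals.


Shape: closed cylinder
Radius r = 9.8 units, Height h = 13 units
Formula: SA = 2*pi*r^2 + 2*pi*r*h = 2*pi*r*(r + h)
r + h = 22.8
2 * r * (r + h) = 2 * 9.8 * 22.8 = 446.88
SA = 446.88 * pi
SA = 1403.91
1403.91 units^2


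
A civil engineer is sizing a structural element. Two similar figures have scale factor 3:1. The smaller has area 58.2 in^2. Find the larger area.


Linear scale factor k = 3
Original area = 58.2 in^2
Rule: under a linear scaling by k, areas scale by k^2.
k^2 = 3^2 = 9
New area = 58.2 * 9
New area = 523.8
523.8 in^2


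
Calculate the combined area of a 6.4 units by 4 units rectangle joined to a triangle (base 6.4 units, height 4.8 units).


Composite shape: rectangle + triangle
Rectangle area = 6.4 * 4 = 25.6
Triangle area = 0.5 * 6.4 * 4.8 = 15.36
Total = 25.6 + 15.36
Total = 40.96
40.96 units^2


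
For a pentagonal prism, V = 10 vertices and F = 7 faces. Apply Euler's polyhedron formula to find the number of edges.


Polyhedron: pentagonal prism
Euler's formula for convex polyhedra: V - E + F = 2
Given: V = 10 vertices and F = 7 faces
Solve for E:
E = V + F - 2 = 10 + 7 - 2 = 15
15 edges


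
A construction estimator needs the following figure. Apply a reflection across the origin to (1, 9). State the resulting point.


Transformation: reflection
Original point: (1, 9)
Rule for reflection through the origin: (x, y) -> (-x, -y)
Apply: (1, 9) -> (-1, -9)
(-1, -9)


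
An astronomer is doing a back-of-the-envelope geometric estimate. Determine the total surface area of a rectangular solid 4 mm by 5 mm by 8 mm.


Shape: rectangular prism
l = 4 mm, w = 5 mm, h = 8 mm
Formula: SA = 2(lw + lh + wh)
lw = 20, lh = 32, wh = 40
lw + lh + wh = 92
SA = 2 * 92
SA = 184
184 mm^2


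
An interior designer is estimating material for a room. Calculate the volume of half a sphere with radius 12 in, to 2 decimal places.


Shape: hemisphere (half of a sphere)
Radius r = 12 in
Formula: V = (1/2) * (4/3) * pi * r^3 = (2/3) * pi * r^3
r^3 = 1728
(2/3) * 1728 = 1152
V = 1152 * pi
V = 3619.11
3619.11 in^3


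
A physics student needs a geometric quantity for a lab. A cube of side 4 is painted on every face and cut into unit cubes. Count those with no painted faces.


Large cube: 4 x 4 x 4, cut into unit cubes.
n = 4, so n - 2 = 2
Unpainted cubes form the interior (n - 2)^3 block.
(n - 2)^3 = 2^3 = 8
8 unit cubes


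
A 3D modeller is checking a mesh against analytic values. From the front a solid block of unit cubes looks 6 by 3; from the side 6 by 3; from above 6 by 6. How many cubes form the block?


Orthographic views of a solid rectangular block:
Front view 6 x 3 -> length = 6, height = 3
Side view 6 x 3 -> width = 6, height = 3 (consistent)
Top view 6 x 6 -> confirms length = 6, width = 6
The block is 6 x 6 x 3.
Total unit cubes = 6 * 6 * 3 = 108
108 unit cubes


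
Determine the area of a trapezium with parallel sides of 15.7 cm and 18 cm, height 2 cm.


Shape: trapezoid
Parallel sides a = 15.7 cm, b = 18 cm; Height h = 2 cm
Formula: A = (a + b) * h / 2
a + b = 15.7 + 18 = 33.7
A = 33.7 * 2 / 2
A = 67.4 / 2
A = 33.7
33.7 cm^2


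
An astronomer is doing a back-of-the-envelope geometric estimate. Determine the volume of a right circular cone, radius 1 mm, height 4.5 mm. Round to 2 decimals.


Shape: cone
Radius r = 1 mm, Height h = 4.5 mm
Formula: V = (1/3) * pi * r^2 * h
r^2 = 1
pi * r^2 * h = pi * 1 * 4.5 = 4.5 * pi
V = 4.5 * pi / 3
V = 4.71
4.71 mm^3


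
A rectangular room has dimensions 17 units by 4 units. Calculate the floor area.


Shape: rectangle
Length l = 17 units, Width w = 4 units
Formula: A = l * w
A = 17 * 4
A = 68
68 units^2


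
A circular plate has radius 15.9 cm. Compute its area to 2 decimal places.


Shape: circle
Radius r = 15.9 cm
Formula: A = pi * r^2
r^2 = 15.9^2 = 252.81
A = pi * 252.81
A = 794.23
794.23 cm^2


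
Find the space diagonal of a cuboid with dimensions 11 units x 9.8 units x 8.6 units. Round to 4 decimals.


Shape: rectangular box (space diagonal)
l = 11 units, w = 9.8 units, h = 8.6 units
Visualize: the diagonal of the base, then a right triangle with that diagonal and the height.
Formula: d = sqrt(l^2 + w^2 + h^2)
l^2 + w^2 + h^2 = 121 + 96.04 + 73.96 = 291
d = sqrt(291)
d = 17.0587
17.0587 units


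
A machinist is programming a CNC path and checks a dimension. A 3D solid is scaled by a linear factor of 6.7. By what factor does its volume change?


Linear scale factor k = 6.7
Rule: under a linear scaling by k, volumes scale by k^3.
k^3 = 6.7 * 6.7 * 6.7
k^3 = 44.89 * 6.7
k^3 = 300.763
Volume scales by a factor of 300.763.
300.763 (dimensionless)


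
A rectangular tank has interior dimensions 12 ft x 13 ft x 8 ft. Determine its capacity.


Shape: rectangular prism
l = 12 ft, w = 13 ft, h = 8 ft
Formula: V = l * w * h
V = 12 * 13 * 8
V = 156 * 8
V = 1248
1248 ft^3


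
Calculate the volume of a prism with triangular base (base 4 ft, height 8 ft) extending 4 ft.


Shape: triangular prism
Triangle base = 4 ft, triangle height = 8 ft, prism length L = 4 ft
Formula: V = (1/2 * b * h_tri) * L
Cross-section area = 0.5 * 4 * 8 = 16
V = 16 * 4
V = 64
64 ft^3


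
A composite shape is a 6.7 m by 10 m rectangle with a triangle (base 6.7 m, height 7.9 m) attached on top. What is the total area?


Composite shape: rectangle + triangle
Rectangle area = 6.7 * 10 = 67
Triangle area = 0.5 * 6.7 * 7.9 = 26.465
Total = 67 + 26.465
Total = 93.465
93.465 m^2


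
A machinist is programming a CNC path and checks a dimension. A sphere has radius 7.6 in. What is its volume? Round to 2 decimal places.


Shape: sphere
Radius r = 7.6 in
Formula: V = (4/3) * pi * r^3
r^3 = 438.976
(4/3) * 438.976 = 585.301333
V = 585.301333 * pi
V = 1838.78
1838.78 in^3
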